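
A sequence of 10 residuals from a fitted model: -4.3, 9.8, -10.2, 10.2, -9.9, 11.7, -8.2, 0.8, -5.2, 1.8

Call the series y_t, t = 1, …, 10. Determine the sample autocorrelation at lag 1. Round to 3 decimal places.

Mean ȳ = (-4.3 + 9.8 − 10.2 + 10.2 − 9.9 + 11.7 − 8.2 + 0.8 − 5.2 + 1.8)/10 = -0.3500
Numerator Σ_{t=1}^{9}(y_t−ȳ)(y_{t+1}−ȳ) = -579.4425
Denominator Σ(y_t−ȳ)² = 654.4450
r_1 = -579.4425 / 654.4450 = -0.885

-0.885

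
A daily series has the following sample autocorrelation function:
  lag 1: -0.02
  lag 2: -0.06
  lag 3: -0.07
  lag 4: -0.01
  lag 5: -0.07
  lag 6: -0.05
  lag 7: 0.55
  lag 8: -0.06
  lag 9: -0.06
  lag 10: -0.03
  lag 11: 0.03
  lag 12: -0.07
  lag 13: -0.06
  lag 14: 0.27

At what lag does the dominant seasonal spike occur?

7

The largest autocorrelation is r_7 = 0.55, with a weaker echo at lag 14 (0.27); the remaining lags stay at or below 0.03.
The dominant spike at lag 7 indicates a seasonal period of 7.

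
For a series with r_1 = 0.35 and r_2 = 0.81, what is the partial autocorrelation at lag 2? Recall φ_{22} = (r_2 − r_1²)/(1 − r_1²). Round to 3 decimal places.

φ_{22} = (r_2 − r_1²) / (1 − r_1²)
r_1² = (0.35)² = 0.1225
Numerator = 0.81 − 0.1225 = 0.6875; denominator = 1 − 0.1225 = 0.8775
φ_{22} = 0.6875 / 0.8775 = 0.783

0.783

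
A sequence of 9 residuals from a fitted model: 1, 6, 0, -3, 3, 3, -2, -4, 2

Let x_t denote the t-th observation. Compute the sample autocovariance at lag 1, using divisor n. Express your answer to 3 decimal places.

Mean x̄ = (1 + 6 + 0 − 3 + 3 + 3 − 2 − 4 + 2)/9 = 0.6667
Σ_{t=1}^{8}(x_t−x̄)(x_{t+1}−x̄) = -2.4444
γ_1 = -2.4444 / 9 = -0.272

-0.272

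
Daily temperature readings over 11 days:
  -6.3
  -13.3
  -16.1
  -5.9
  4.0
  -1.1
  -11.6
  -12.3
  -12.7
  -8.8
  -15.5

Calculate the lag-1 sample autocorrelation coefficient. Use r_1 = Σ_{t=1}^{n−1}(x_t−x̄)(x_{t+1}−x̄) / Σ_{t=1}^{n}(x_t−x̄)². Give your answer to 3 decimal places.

0.354

Mean x̄ = (-6.3 − 13.3 − 16.1 − 5.9 + 4.0 − 1.1 − 11.6 − 12.3 − 12.7 − 8.8 − 15.5)/11 = -9.0545
Numerator Σ_{t=1}^{10}(x_t−x̄)(x_{t+1}−x̄) = 138.2916
Denominator Σ(x_t−x̄)² = 390.8073
r_1 = 138.2916 / 390.8073 = 0.354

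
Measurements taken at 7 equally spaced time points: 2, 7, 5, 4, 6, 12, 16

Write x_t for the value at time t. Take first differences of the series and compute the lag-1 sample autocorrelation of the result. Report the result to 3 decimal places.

First differences Δx: 5, -2, -1, 2, 6, 4
Mean of differences = 2.3333
Numerator Σ(Δx_t−Δx̄)(Δx_{t+1}−Δx̄) = 8.8889
Denominator Σ(Δx_t−Δx̄)² = 53.3333
r_1(Δx) = 8.8889 / 53.3333 = 0.167

0.167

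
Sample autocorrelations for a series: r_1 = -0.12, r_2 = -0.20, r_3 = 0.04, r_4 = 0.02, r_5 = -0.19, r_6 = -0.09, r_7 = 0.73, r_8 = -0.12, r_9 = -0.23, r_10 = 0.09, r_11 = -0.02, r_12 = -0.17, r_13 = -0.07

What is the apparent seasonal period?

The largest autocorrelation is r_7 = 0.73; the remaining lags stay at or below 0.09.
The dominant spike at lag 7 indicates a seasonal period of 7.

7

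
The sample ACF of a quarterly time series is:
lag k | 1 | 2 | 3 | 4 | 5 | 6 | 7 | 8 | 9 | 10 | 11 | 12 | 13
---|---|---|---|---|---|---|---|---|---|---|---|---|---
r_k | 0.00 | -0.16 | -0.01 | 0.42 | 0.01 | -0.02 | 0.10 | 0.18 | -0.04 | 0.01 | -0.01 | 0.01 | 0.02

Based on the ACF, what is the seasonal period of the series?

The largest autocorrelation is r_4 = 0.42, with a weaker echo at lag 8 (0.18); the remaining lags stay at or below 0.10.
The dominant spike at lag 4 indicates a seasonal period of 4.

4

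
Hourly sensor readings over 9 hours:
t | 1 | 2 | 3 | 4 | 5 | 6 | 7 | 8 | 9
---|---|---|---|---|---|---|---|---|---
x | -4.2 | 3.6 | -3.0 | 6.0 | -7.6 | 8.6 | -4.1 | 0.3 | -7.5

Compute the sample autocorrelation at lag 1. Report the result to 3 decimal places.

Mean x̄ = (-4.2 + 3.6 − 3.0 + 6.0 − 7.6 + 8.6 − 4.1 + 0.3 − 7.5)/9 = -0.8778
Numerator Σ_{t=1}^{8}(x_t−x̄)(x_{t+1}−x̄) = -191.0549
Denominator Σ(x_t−x̄)² = 273.5356
r_1 = -191.0549 / 273.5356 = -0.698

-0.698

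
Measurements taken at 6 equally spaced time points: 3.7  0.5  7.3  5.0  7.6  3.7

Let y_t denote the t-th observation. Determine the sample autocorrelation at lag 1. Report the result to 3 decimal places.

-0.226

Mean ȳ = (3.7 + 0.5 + 7.3 + 5.0 + 7.6 + 3.7)/6 = 4.6333
Deviations from mean: -0.9333, -4.1333, 2.6667, 0.3667, 2.9667, -0.9333
Σ(y_t−ȳ)(y_{t+1}−ȳ) = (3.8578) + (-11.0222) + (0.9778) + (1.0878) + (-2.7689) = -7.8678
Denominator Σ(y_t−ȳ)² = 34.8733
r_1 = -7.8678 / 34.8733 = -0.226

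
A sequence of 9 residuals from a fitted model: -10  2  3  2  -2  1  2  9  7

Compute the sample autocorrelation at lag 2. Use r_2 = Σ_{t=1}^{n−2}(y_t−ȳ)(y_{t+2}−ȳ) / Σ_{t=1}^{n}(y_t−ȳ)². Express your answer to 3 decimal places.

-0.107

Mean ȳ = (-10 + 2 + 3 + 2 − 2 + 1 + 2 + 9 + 7)/9 = 1.5556
Σ(y_t−ȳ)(y_{t+2}−ȳ) = (-16.6914) + (0.1975) + (-5.1358) + (-0.2469) + (-1.5802) + (-4.1358) + (2.4198) = -25.1728
Denominator Σ(y_t−ȳ)² = 234.2222
r_2 = -25.1728 / 234.2222 = -0.107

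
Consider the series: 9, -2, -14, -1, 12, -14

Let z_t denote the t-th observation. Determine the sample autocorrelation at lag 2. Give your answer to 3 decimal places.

Mean z̄ = (9 − 2 − 14 − 1 + 12 − 14)/6 = -1.6667
Σ(z_t−z̄)(z_{t+2}−z̄) = (-131.5556) + (-0.2222) + (-168.5556) + (-8.2222) = -308.5556
Denominator Σ(z_t−z̄)² = 605.3333
r_2 = -308.5556 / 605.3333 = -0.510

-0.510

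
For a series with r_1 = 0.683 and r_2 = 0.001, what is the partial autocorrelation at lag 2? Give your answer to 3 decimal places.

-0.873

φ_{22} = (r_2 − r_1²) / (1 − r_1²)
r_1² = (0.683)² = 0.466489
Numerator = 0.001 − 0.4665 = -0.4655; denominator = 1 − 0.4665 = 0.5335
φ_{22} = -0.4655 / 0.5335 = -0.873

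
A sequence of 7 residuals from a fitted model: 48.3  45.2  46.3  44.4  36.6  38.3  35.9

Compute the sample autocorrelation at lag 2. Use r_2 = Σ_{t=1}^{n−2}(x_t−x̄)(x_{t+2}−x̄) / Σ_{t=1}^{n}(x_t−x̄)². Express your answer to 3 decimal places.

Mean x̄ = (48.3 + 45.2 + 46.3 + 44.4 + 36.6 + 38.3 + 35.9)/7 = 42.1429
Σ(x_t−x̄)(x_{t+2}−x̄) = (25.5961) + (6.9004) + (-23.0424) + (-8.6739) + (34.6033) = 35.3835
Denominator Σ(x_t−x̄)² = 154.0971
r_2 = 35.3835 / 154.0971 = 0.230

0.230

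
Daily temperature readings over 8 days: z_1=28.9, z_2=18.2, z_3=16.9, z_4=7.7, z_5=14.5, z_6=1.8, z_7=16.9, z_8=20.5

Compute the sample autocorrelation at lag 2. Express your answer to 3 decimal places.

0.079

Mean z̄ = (28.9 + 18.2 + 16.9 + 7.7 + 14.5 + 1.8 + 16.9 + 20.5)/8 = 15.6750
Deviations from mean: 13.2250, 2.5250, 1.2250, -7.9750, -1.1750, -13.8750, 1.2250, 4.8250
Numerator Σ_{t=1}^{6}(z_t−z̄)(z_{t+2}−z̄) = 36.8913
Denominator Σ(z_t−z̄)² = 465.0550
r_2 = 36.8913 / 465.0550 = 0.079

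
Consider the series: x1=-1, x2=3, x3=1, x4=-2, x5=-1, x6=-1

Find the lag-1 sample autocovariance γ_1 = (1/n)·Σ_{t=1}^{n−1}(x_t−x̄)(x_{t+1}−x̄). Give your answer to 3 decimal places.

Mean x̄ = (-1 + 3 + 1 − 2 − 1 − 1)/6 = -0.1667
Deviations: -0.8333, 3.1667, 1.1667, -1.8333, -0.8333, -0.8333
Σ_{t=1}^{5}(x_t−x̄)(x_{t+1}−x̄) = 1.1389
γ_1 = 1.1389 / 6 = 0.190

0.190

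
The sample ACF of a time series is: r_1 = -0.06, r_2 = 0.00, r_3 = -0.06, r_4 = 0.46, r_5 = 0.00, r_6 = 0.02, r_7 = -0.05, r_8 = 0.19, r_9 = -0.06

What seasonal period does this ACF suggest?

The largest autocorrelation is r_4 = 0.46, with a weaker echo at lag 8 (0.19); the remaining lags stay at or below 0.02.
The dominant spike at lag 4 indicates a seasonal period of 4.

4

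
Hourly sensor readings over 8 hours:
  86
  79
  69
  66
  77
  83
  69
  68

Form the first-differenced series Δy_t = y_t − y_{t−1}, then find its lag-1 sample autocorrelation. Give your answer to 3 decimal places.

First differences Δy: -7, -10, -3, 11, 6, -14, -1
Mean of differences = -2.5714
Numerator Σ(Δy_t−Δȳ)(Δy_{t+1}−Δȳ) = 30.6735
Denominator Σ(Δy_t−Δȳ)² = 465.7143
r_1(Δy) = 30.6735 / 465.7143 = 0.066

0.066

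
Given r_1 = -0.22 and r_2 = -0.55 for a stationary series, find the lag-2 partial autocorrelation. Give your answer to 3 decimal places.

φ_{22} = (r_2 − r_1²) / (1 − r_1²)
r_1² = (-0.22)² = 0.0484
Numerator = -0.55 − 0.0484 = -0.5984; denominator = 1 − 0.0484 = 0.9516
φ_{22} = -0.5984 / 0.9516 = -0.629

-0.629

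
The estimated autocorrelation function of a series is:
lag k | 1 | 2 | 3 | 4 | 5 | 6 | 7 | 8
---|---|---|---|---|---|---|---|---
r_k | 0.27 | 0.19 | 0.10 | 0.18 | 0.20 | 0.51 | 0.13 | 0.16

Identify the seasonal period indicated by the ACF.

The largest autocorrelation is r_6 = 0.51; the remaining lags stay at or below 0.27. The elevated value at lag 1 (0.27), dropping to 0.19 at lag 2, reflects decaying short-term dependence rather than seasonality.
The dominant spike at lag 6 indicates a seasonal period of 6.

6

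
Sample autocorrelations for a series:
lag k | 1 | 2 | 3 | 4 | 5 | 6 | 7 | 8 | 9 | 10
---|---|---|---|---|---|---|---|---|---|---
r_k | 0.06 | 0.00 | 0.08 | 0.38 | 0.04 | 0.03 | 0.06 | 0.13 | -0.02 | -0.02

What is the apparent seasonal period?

4

The largest autocorrelation is r_4 = 0.38; the remaining lags stay at or below 0.13.
The dominant spike at lag 4 indicates a seasonal period of 4.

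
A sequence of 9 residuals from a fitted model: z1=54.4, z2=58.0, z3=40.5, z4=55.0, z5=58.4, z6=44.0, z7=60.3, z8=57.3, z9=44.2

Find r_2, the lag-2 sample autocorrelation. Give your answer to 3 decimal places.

-0.362

Mean z̄ = (54.4 + 58.0 + 40.5 + 55.0 + 58.4 + 44.0 + 60.3 + 57.3 + 44.2)/9 = 52.4556
Σ(z_t−z̄)(z_{t+2}−z̄) = (-23.2469) + (14.1075) + (-71.0691) + (-21.5147) + (46.6309) + (-40.9625) + (-64.7602) = -160.8151
Denominator Σ(z_t−z̄)² = 443.9222
r_2 = -160.8151 / 443.9222 = -0.362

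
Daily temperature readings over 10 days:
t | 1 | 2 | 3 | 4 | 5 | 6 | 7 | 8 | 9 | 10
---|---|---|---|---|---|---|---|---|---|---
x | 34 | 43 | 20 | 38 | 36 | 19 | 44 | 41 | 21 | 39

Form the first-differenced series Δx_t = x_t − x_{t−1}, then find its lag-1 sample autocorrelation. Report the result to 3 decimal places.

First differences Δx: 9, -23, 18, -2, -17, 25, -3, -20, 18
Mean of differences = 0.5556
Numerator Σ(Δx_t−Δx̄)(Δx_{t+1}−Δx̄) = -1411.0864
Denominator Σ(Δx_t−Δx̄)² = 2582.2222
r_1(Δx) = -1411.0864 / 2582.2222 = -0.546

-0.546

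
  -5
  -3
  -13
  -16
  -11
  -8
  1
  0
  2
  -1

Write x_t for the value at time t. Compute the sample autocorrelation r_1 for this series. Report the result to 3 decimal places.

Mean x̄ = (-5 − 3 − 13 − 16 − 11 − 8 + 1 + 0 + 2 − 1)/10 = -5.4000
Numerator Σ_{t=1}^{9}(x_t−x̄)(x_{t+1}−x̄) = 227.6400
Denominator Σ(x_t−x̄)² = 358.4000
r_1 = 227.6400 / 358.4000 = 0.635

0.635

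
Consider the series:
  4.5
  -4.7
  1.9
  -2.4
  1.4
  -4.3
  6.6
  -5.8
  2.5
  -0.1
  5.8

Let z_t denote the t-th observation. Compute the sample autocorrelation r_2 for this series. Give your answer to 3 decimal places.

0.526

Mean z̄ = (4.5 − 4.7 + 1.9 − 2.4 + 1.4 − 4.3 + 6.6 − 5.8 + 2.5 − 0.1 + 5.8)/11 = 0.4909
Numerator Σ_{t=1}^{9}(z_t−z̄)(z_{t+2}−z̄) = 98.1371
Denominator Σ(z_t−z̄)² = 186.6091
r_2 = 98.1371 / 186.6091 = 0.526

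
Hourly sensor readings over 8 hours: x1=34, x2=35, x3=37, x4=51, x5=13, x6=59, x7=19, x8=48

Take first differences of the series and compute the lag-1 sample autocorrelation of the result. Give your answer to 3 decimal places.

First differences Δx: 1, 2, 14, -38, 46, -40, 29
Mean of differences = 2.0000
Numerator Σ(Δx_t−Δx̄)(Δx_{t+1}−Δx̄) = -5222.0000
Denominator Σ(Δx_t−Δx̄)² = 6174.0000
r_1(Δx) = -5222.0000 / 6174.0000 = -0.846

-0.846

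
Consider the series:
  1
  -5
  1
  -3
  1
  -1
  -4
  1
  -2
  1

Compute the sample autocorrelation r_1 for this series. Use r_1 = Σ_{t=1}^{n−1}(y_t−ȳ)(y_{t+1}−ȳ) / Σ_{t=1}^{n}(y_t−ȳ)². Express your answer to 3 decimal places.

-0.680

Mean ȳ = (1 − 5 + 1 − 3 + 1 − 1 − 4 + 1 − 2 + 1)/10 = -1.0000
Numerator Σ_{t=1}^{9}(y_t−ȳ)(y_{t+1}−ȳ) = -34.0000
Denominator Σ(y_t−ȳ)² = 50.0000
r_1 = -34.0000 / 50.0000 = -0.680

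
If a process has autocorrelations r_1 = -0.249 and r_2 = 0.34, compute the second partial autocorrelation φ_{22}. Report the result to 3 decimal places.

0.296

φ_{22} = (r_2 − r_1²) / (1 − r_1²)
r_1² = (-0.249)² = 0.062001
Numerator = 0.34 − 0.0620 = 0.2780; denominator = 1 − 0.0620 = 0.9380
φ_{22} = 0.2780 / 0.9380 = 0.296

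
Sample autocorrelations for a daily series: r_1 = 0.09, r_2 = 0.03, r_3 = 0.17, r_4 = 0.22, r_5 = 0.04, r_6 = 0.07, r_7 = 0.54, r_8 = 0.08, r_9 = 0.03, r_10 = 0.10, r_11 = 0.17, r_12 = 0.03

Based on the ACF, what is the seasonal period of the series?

The largest autocorrelation is r_7 = 0.54; the remaining lags stay at or below 0.22.
The dominant spike at lag 7 indicates a seasonal period of 7.

7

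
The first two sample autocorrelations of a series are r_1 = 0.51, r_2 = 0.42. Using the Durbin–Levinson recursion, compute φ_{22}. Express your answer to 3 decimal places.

0.216

φ_{22} = (r_2 − r_1²) / (1 − r_1²)
r_1² = (0.51)² = 0.2601
Numerator = 0.42 − 0.2601 = 0.1599; denominator = 1 − 0.2601 = 0.7399
φ_{22} = 0.1599 / 0.7399 = 0.216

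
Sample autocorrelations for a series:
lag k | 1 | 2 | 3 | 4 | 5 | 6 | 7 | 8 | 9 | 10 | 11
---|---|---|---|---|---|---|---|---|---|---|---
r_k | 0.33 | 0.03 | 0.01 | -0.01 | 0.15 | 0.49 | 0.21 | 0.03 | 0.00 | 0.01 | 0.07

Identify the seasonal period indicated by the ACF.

The largest autocorrelation is r_6 = 0.49; the remaining lags stay at or below 0.33. The elevated value at lag 1 (0.33), dropping to 0.03 at lag 2, reflects decaying short-term dependence rather than seasonality.
The dominant spike at lag 6 indicates a seasonal period of 6.

6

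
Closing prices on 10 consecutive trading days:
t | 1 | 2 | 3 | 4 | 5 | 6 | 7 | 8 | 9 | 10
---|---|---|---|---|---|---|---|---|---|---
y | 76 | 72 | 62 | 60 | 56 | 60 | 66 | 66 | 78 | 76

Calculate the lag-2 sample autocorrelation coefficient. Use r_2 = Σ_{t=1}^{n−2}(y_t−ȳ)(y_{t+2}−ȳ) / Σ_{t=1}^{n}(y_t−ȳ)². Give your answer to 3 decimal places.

0.051

Mean ȳ = (76 + 72 + 62 + 60 + 56 + 60 + 66 + 66 + 78 + 76)/10 = 67.2000
Numerator Σ_{t=1}^{8}(y_t−ȳ)(y_{t+2}−ȳ) = 28.3200
Denominator Σ(y_t−ȳ)² = 553.6000
r_2 = 28.3200 / 553.6000 = 0.051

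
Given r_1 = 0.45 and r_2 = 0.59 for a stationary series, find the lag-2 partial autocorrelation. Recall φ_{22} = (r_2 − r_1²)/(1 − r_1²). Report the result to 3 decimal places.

0.486

φ_{22} = (r_2 − r_1²) / (1 − r_1²)
r_1² = (0.45)² = 0.2025
Numerator = 0.59 − 0.2025 = 0.3875; denominator = 1 − 0.2025 = 0.7975
φ_{22} = 0.3875 / 0.7975 = 0.486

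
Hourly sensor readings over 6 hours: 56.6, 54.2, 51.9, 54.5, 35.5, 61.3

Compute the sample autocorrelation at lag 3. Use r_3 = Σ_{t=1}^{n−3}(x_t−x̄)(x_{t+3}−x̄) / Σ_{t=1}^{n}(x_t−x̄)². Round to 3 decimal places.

Mean x̄ = (56.6 + 54.2 + 51.9 + 54.5 + 35.5 + 61.3)/6 = 52.3333
Deviations from mean: 4.2667, 1.8667, -0.4333, 2.1667, -16.8333, 8.9667
Σ(x_t−x̄)(x_{t+3}−x̄) = (9.2444) + (-31.4222) + (-3.8856) = -26.0633
Denominator Σ(x_t−x̄)² = 390.3333
r_3 = -26.0633 / 390.3333 = -0.067

-0.067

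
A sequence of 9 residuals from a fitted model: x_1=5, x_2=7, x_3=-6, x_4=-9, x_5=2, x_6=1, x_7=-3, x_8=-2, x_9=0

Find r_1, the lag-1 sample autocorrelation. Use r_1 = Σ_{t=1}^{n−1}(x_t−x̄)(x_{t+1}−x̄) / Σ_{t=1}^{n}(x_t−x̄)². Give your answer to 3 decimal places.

Mean x̄ = (5 + 7 − 6 − 9 + 2 + 1 − 3 − 2 + 0)/9 = -0.5556
Numerator Σ_{t=1}^{8}(x_t−x̄)(x_{t+1}−x̄) = 28.1358
Denominator Σ(x_t−x̄)² = 206.2222
r_1 = 28.1358 / 206.2222 = 0.136

0.136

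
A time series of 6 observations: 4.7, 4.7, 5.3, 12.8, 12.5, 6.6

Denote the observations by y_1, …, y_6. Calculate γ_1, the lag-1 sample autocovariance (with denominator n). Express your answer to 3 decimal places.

Mean ȳ = (4.7 + 4.7 + 5.3 + 12.8 + 12.5 + 6.6)/6 = 7.7667
Deviations: -3.0667, -3.0667, -2.4667, 5.0333, 4.7333, -1.1667
Σ_{t=1}^{5}(y_t−ȳ)(y_{t+1}−ȳ) = 22.8556
γ_1 = 22.8556 / 6 = 3.809

3.809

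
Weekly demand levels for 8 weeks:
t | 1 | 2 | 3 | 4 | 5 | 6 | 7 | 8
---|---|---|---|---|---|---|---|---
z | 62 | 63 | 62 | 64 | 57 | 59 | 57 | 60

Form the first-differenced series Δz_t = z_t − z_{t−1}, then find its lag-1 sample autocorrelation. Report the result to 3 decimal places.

First differences Δz: 1, -1, 2, -7, 2, -2, 3
Mean of differences = -0.2857
Numerator Σ(Δz_t−Δz̄)(Δz_{t+1}−Δz̄) = -42.7959
Denominator Σ(Δz_t−Δz̄)² = 71.4286
r_1(Δz) = -42.7959 / 71.4286 = -0.599

-0.599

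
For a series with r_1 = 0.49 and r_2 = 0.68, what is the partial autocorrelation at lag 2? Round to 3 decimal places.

0.579

φ_{22} = (r_2 − r_1²) / (1 − r_1²)
r_1² = (0.49)² = 0.2401
Numerator = 0.68 − 0.2401 = 0.4399; denominator = 1 − 0.2401 = 0.7599
φ_{22} = 0.4399 / 0.7599 = 0.579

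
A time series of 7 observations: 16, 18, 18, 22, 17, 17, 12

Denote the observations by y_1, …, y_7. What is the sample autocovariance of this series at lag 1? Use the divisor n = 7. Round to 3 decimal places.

0.569

Mean ȳ = (16 + 18 + 18 + 22 + 17 + 17 + 12)/7 = 17.1429
Σ_{t=1}^{6}(y_t−ȳ)(y_{t+1}−ȳ) = 3.9796
γ_1 = 3.9796 / 7 = 0.569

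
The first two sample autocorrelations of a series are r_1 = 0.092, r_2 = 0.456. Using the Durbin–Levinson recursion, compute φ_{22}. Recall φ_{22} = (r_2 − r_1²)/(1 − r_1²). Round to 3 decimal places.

φ_{22} = (r_2 − r_1²) / (1 − r_1²)
r_1² = (0.092)² = 0.008464
Numerator = 0.456 − 0.0085 = 0.4475; denominator = 1 − 0.0085 = 0.9915
φ_{22} = 0.4475 / 0.9915 = 0.451

0.451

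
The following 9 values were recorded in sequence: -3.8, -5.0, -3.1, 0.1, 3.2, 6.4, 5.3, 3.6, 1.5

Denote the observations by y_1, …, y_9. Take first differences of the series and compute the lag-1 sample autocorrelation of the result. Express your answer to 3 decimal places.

First differences Δy: -1.2, 1.9, 3.2, 3.1, 3.2, -1.1, -1.7, -2.1
Mean of differences = 0.6625
Numerator Σ(Δy_t−Δȳ)(Δy_{t+1}−Δȳ) = 19.4236
Denominator Σ(Δy_t−Δȳ)² = 40.1388
r_1(Δy) = 19.4236 / 40.1388 = 0.484

0.484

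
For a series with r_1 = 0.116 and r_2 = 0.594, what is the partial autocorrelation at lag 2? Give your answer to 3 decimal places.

0.588

φ_{22} = (r_2 − r_1²) / (1 − r_1²)
r_1² = (0.116)² = 0.013456
Numerator = 0.594 − 0.0135 = 0.5805; denominator = 1 − 0.0135 = 0.9865
φ_{22} = 0.5805 / 0.9865 = 0.588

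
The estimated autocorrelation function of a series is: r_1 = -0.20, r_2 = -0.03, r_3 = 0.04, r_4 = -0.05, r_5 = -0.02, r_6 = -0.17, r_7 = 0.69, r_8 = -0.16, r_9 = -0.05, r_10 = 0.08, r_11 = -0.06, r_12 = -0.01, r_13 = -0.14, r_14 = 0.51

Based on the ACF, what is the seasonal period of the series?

The largest autocorrelation is r_7 = 0.69, with a weaker echo at lag 14 (0.51); the remaining lags stay at or below 0.08.
The dominant spike at lag 7 indicates a seasonal period of 7.

7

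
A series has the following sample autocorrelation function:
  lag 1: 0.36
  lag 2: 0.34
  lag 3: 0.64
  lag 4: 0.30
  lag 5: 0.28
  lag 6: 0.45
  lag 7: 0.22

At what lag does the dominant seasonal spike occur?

The largest autocorrelation is r_3 = 0.64, with a weaker echo at lag 6 (0.45); the remaining lags stay at or below 0.36. The elevated value at lag 1 (0.36), dropping to 0.34 at lag 2, reflects decaying short-term dependence rather than seasonality.
The dominant spike at lag 3 indicates a seasonal period of 3.

3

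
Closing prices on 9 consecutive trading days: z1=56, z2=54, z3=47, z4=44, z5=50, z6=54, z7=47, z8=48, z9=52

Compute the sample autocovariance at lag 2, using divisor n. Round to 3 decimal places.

Mean z̄ = (56 + 54 + 47 + 44 + 50 + 54 + 47 + 48 + 52)/9 = 50.2222
Σ_{t=1}^{7}(z_t−z̄)(z_{t+2}−z̄) = -78.3210
γ_2 = -78.3210 / 9 = -8.702

-8.702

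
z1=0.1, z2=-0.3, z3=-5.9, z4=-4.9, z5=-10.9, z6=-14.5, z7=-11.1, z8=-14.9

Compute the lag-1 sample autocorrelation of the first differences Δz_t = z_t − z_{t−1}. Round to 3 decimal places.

-0.540

First differences Δz: -0.4, -5.6, 1.0, -6.0, -3.6, 3.4, -3.8
Mean of differences = -2.1429
Numerator Σ(Δz_t−Δz̄)(Δz_{t+1}−Δz̄) = -40.6547
Denominator Σ(Δz_t−Δz̄)² = 75.3371
r_1(Δz) = -40.6547 / 75.3371 = -0.540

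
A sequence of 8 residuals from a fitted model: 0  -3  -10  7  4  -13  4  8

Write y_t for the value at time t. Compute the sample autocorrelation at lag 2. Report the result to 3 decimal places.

Mean ȳ = (0 − 3 − 10 + 7 + 4 − 13 + 4 + 8)/8 = -0.3750
Deviations from mean: 0.3750, -2.6250, -9.6250, 7.3750, 4.3750, -12.6250, 4.3750, 8.3750
Σ(y_t−ȳ)(y_{t+2}−ȳ) = (-3.6094) + (-19.3594) + (-42.1094) + (-93.1094) + (19.1406) + (-105.7344) = -244.7813
Denominator Σ(y_t−ȳ)² = 421.8750
r_2 = -244.7813 / 421.8750 = -0.580

-0.580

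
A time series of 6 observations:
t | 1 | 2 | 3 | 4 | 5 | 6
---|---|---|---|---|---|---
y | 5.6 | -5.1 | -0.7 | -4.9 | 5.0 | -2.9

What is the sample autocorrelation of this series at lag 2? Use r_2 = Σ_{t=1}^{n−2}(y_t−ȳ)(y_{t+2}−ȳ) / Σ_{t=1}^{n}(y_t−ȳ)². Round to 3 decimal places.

0.250

Mean ȳ = (5.6 − 5.1 − 0.7 − 4.9 + 5.0 − 2.9)/6 = -0.5000
Numerator Σ_{t=1}^{4}(y_t−ȳ)(y_{t+2}−ȳ) = 28.4800
Denominator Σ(y_t−ȳ)² = 113.7800
r_2 = 28.4800 / 113.7800 = 0.250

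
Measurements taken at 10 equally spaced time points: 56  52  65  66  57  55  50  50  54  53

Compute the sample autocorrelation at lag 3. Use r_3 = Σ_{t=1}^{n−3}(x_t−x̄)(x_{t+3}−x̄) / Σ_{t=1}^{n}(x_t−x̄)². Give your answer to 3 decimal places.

-0.206

Mean x̄ = (56 + 52 + 65 + 66 + 57 + 55 + 50 + 50 + 54 + 53)/10 = 55.8000
Σ(x_t−x̄)(x_{t+3}−x̄) = (2.0400) + (-4.5600) + (-7.3600) + (-59.1600) + (-6.9600) + (1.4400) + (16.2400) = -58.3200
Denominator Σ(x_t−x̄)² = 283.6000
r_3 = -58.3200 / 283.6000 = -0.206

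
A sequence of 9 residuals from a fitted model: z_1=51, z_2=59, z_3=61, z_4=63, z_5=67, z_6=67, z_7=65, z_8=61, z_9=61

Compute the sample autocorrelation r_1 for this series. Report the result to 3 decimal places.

Mean z̄ = (51 + 59 + 61 + 63 + 67 + 67 + 65 + 61 + 61)/9 = 61.6667
Numerator Σ_{t=1}^{8}(z_t−z̄)(z_{t+1}−z̄) = 80.8889
Denominator Σ(z_t−z̄)² = 192.0000
r_1 = 80.8889 / 192.0000 = 0.421

0.421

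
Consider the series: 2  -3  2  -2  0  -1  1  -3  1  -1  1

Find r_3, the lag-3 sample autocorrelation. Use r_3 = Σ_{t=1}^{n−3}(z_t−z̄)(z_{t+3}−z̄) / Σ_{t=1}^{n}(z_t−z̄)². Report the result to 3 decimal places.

-0.427

Mean z̄ = (2 − 3 + 2 − 2 + 0 − 1 + 1 − 3 + 1 − 1 + 1)/11 = -0.2727
Numerator Σ_{t=1}^{8}(z_t−z̄)(z_{t+3}−z̄) = -14.5868
Denominator Σ(z_t−z̄)² = 34.1818
r_3 = -14.5868 / 34.1818 = -0.427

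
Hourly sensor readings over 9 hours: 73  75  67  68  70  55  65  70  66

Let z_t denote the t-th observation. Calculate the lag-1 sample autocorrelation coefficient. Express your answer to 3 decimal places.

0.109

Mean z̄ = (73 + 75 + 67 + 68 + 70 + 55 + 65 + 70 + 66)/9 = 67.6667
Numerator Σ_{t=1}^{8}(z_t−z̄)(z_{t+1}−z̄) = 28.8889
Denominator Σ(z_t−z̄)² = 264.0000
r_1 = 28.8889 / 264.0000 = 0.109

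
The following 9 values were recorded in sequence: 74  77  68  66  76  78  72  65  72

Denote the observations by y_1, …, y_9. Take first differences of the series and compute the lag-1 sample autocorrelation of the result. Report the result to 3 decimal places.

-0.094

First differences Δy: 3, -9, -2, 10, 2, -6, -7, 7
Mean of differences = -0.2500
Numerator Σ(Δy_t−Δȳ)(Δy_{t+1}−Δȳ) = -31.0625
Denominator Σ(Δy_t−Δȳ)² = 331.5000
r_1(Δy) = -31.0625 / 331.5000 = -0.094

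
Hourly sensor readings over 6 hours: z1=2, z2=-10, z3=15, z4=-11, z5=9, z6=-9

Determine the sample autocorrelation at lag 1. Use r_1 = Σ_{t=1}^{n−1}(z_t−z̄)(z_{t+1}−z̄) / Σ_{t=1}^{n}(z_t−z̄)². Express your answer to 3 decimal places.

-0.843

Mean z̄ = (2 − 10 + 15 − 11 + 9 − 9)/6 = -0.6667
Numerator Σ_{t=1}^{5}(z_t−z̄)(z_{t+1}−z̄) = -513.4444
Denominator Σ(z_t−z̄)² = 609.3333
r_1 = -513.4444 / 609.3333 = -0.843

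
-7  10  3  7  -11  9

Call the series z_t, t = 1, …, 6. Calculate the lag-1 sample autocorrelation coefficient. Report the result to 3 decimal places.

Mean z̄ = (-7 + 10 + 3 + 7 − 11 + 9)/6 = 1.8333
Deviations from mean: -8.8333, 8.1667, 1.1667, 5.1667, -12.8333, 7.1667
Numerator Σ_{t=1}^{5}(z_t−z̄)(z_{t+1}−z̄) = -214.8611
Denominator Σ(z_t−z̄)² = 388.8333
r_1 = -214.8611 / 388.8333 = -0.553

-0.553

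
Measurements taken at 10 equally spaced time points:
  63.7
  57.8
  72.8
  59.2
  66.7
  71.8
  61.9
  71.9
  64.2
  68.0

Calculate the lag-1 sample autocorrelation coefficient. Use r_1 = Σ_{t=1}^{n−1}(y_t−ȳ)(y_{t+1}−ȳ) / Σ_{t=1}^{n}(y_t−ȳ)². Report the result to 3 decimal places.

-0.568

Mean ȳ = (63.7 + 57.8 + 72.8 + 59.2 + 66.7 + 71.8 + 61.9 + 71.9 + 64.2 + 68.0)/10 = 65.8000
Numerator Σ_{t=1}^{9}(y_t−ȳ)(y_{t+1}−ȳ) = -146.4100
Denominator Σ(y_t−ȳ)² = 257.6000
r_1 = -146.4100 / 257.6000 = -0.568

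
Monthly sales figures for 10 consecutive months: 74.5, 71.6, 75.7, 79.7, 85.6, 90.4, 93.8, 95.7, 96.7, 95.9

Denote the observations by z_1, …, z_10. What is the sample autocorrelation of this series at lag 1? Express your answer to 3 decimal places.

0.802

Mean z̄ = (74.5 + 71.6 + 75.7 + 79.7 + 85.6 + 90.4 + 93.8 + 95.7 + 96.7 + 95.9)/10 = 85.9600
Numerator Σ_{t=1}^{9}(z_t−z̄)(z_{t+1}−z̄) = 699.3164
Denominator Σ(z_t−z̄)² = 872.3240
r_1 = 699.3164 / 872.3240 = 0.802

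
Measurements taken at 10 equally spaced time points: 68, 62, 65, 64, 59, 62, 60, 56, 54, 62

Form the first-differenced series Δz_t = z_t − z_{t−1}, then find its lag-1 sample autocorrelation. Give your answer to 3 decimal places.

First differences Δz: -6, 3, -1, -5, 3, -2, -4, -2, 8
Mean of differences = -0.6667
Numerator Σ(Δz_t−Δz̄)(Δz_{t+1}−Δz̄) = -42.7778
Denominator Σ(Δz_t−Δz̄)² = 164.0000
r_1(Δz) = -42.7778 / 164.0000 = -0.261

-0.261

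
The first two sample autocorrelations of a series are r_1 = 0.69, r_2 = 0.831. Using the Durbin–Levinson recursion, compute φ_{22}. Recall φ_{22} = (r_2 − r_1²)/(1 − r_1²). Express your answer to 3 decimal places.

φ_{22} = (r_2 − r_1²) / (1 − r_1²)
r_1² = (0.69)² = 0.4761
Numerator = 0.831 − 0.4761 = 0.3549; denominator = 1 − 0.4761 = 0.5239
φ_{22} = 0.3549 / 0.5239 = 0.677

0.677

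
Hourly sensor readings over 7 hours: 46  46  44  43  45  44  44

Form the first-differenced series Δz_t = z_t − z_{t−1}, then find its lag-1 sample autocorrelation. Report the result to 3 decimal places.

First differences Δz: 0, -2, -1, 2, -1, 0
Mean of differences = -0.3333
Numerator Σ(Δz_t−Δz̄)(Δz_{t+1}−Δz̄) = -2.7778
Denominator Σ(Δz_t−Δz̄)² = 9.3333
r_1(Δz) = -2.7778 / 9.3333 = -0.298

-0.298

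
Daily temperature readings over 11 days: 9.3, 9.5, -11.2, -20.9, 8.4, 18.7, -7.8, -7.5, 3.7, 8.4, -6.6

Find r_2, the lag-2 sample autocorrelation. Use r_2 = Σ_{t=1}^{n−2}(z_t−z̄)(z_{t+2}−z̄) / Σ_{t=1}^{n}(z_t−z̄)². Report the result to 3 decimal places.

-0.787

Mean z̄ = (9.3 + 9.5 − 11.2 − 20.9 + 8.4 + 18.7 − 7.8 − 7.5 + 3.7 + 8.4 − 6.6)/11 = 0.3636
Numerator Σ_{t=1}^{9}(z_t−z̄)(z_{t+2}−z̄) = -1103.8981
Denominator Σ(z_t−z̄)² = 1402.6855
r_2 = -1103.8981 / 1402.6855 = -0.787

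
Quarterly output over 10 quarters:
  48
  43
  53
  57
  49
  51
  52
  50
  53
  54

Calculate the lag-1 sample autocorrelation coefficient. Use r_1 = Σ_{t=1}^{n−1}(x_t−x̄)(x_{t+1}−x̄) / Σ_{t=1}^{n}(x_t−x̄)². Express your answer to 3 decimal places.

0.083

Mean x̄ = (48 + 43 + 53 + 57 + 49 + 51 + 52 + 50 + 53 + 54)/10 = 51.0000
Numerator Σ_{t=1}^{9}(x_t−x̄)(x_{t+1}−x̄) = 11.0000
Denominator Σ(x_t−x̄)² = 132.0000
r_1 = 11.0000 / 132.0000 = 0.083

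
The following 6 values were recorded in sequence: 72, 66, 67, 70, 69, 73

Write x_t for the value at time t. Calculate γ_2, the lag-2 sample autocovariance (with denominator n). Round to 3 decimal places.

Mean x̄ = (72 + 66 + 67 + 70 + 69 + 73)/6 = 69.5000
Σ_{t=1}^{4}(x_t−x̄)(x_{t+2}−x̄) = -5.0000
γ_2 = -5.0000 / 6 = -0.833

-0.833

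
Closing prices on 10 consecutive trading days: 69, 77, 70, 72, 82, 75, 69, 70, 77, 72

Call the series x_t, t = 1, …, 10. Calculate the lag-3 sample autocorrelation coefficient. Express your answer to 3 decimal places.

Mean x̄ = (69 + 77 + 70 + 72 + 82 + 75 + 69 + 70 + 77 + 72)/10 = 73.3000
Numerator Σ_{t=1}^{7}(x_t−x̄)(x_{t+3}−x̄) = 20.9300
Denominator Σ(x_t−x̄)² = 168.1000
r_3 = 20.9300 / 168.1000 = 0.125

0.125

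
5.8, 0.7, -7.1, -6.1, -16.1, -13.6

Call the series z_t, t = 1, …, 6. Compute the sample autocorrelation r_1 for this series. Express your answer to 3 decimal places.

0.433

Mean z̄ = (5.8 + 0.7 − 7.1 − 6.1 − 16.1 − 13.6)/6 = -6.0667
Deviations from mean: 11.8667, 6.7667, -1.0333, -0.0333, -10.0333, -7.5333
Numerator Σ_{t=1}^{5}(z_t−z̄)(z_{t+1}−z̄) = 149.2589
Denominator Σ(z_t−z̄)² = 345.0933
r_1 = 149.2589 / 345.0933 = 0.433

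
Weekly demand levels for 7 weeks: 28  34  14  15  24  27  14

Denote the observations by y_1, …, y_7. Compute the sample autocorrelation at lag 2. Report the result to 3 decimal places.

Mean ȳ = (28 + 34 + 14 + 15 + 24 + 27 + 14)/7 = 22.2857
Deviations from mean: 5.7143, 11.7143, -8.2857, -7.2857, 1.7143, 4.7143, -8.2857
Σ(y_t−ȳ)(y_{t+2}−ȳ) = (-47.3469) + (-85.3469) + (-14.2041) + (-34.3469) + (-14.2041) = -195.4490
Denominator Σ(y_t−ȳ)² = 385.4286
r_2 = -195.4490 / 385.4286 = -0.507

-0.507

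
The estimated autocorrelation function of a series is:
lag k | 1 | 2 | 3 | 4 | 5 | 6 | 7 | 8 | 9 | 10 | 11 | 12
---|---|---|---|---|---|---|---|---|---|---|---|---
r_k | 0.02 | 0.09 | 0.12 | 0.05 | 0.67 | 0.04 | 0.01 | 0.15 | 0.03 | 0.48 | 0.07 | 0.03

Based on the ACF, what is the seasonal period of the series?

5

The largest autocorrelation is r_5 = 0.67, with a weaker echo at lag 10 (0.48); the remaining lags stay at or below 0.15.
The dominant spike at lag 5 indicates a seasonal period of 5.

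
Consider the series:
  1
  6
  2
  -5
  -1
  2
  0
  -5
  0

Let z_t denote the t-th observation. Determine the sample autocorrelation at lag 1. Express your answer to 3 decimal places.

0.115

Mean z̄ = (1 + 6 + 2 − 5 − 1 + 2 + 0 − 5 + 0)/9 = 0.0000
Numerator Σ_{t=1}^{8}(z_t−z̄)(z_{t+1}−z̄) = 11.0000
Denominator Σ(z_t−z̄)² = 96.0000
r_1 = 11.0000 / 96.0000 = 0.115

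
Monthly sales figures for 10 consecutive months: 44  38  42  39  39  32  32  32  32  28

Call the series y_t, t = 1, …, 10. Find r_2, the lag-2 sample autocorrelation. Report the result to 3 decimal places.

Mean ȳ = (44 + 38 + 42 + 39 + 39 + 32 + 32 + 32 + 32 + 28)/10 = 35.8000
Numerator Σ_{t=1}^{8}(y_t−ȳ)(y_{t+2}−ȳ) = 111.9200
Denominator Σ(y_t−ȳ)² = 249.6000
r_2 = 111.9200 / 249.6000 = 0.448

0.448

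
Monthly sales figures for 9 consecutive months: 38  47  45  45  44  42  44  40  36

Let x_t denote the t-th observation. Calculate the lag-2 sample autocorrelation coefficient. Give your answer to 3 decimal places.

Mean x̄ = (38 + 47 + 45 + 45 + 44 + 42 + 44 + 40 + 36)/9 = 42.3333
Σ(x_t−x̄)(x_{t+2}−x̄) = (-11.5556) + (12.4444) + (4.4444) + (-0.8889) + (2.7778) + (0.7778) + (-10.5556) = -2.5556
Denominator Σ(x_t−x̄)² = 106.0000
r_2 = -2.5556 / 106.0000 = -0.024

-0.024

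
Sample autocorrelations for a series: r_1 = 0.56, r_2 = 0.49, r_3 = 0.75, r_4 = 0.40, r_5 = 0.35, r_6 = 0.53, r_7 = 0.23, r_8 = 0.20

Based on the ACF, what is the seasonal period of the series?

The largest autocorrelation is r_3 = 0.75; the remaining lags stay at or below 0.56. The elevated value at lag 1 (0.56), dropping to 0.49 at lag 2, reflects decaying short-term dependence rather than seasonality.
The dominant spike at lag 3 indicates a seasonal period of 3.

3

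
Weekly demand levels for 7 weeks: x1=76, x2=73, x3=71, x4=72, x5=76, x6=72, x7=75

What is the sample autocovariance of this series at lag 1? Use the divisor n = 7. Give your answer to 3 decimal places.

-0.822

Mean x̄ = (76 + 73 + 71 + 72 + 76 + 72 + 75)/7 = 73.5714
Σ_{t=1}^{6}(x_t−x̄)(x_{t+1}−x̄) = -5.7551
γ_1 = -5.7551 / 7 = -0.822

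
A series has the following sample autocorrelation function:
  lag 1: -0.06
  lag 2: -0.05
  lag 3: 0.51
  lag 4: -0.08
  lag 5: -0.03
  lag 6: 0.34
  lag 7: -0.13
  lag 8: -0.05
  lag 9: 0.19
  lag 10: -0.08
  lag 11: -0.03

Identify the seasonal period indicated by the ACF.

The largest autocorrelation is r_3 = 0.51, with weaker echoes at lags 6 (0.34) and 9 (0.19); the remaining lags stay at or below -0.03.
The dominant spike at lag 3 indicates a seasonal period of 3.

3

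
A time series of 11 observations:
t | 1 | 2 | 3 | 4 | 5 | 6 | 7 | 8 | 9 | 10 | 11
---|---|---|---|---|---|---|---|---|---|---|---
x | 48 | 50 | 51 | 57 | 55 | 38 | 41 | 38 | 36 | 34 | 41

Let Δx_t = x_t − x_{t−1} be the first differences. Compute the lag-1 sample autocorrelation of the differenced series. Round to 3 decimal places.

-0.113

First differences Δx: 2, 1, 6, -2, -17, 3, -3, -2, -2, 7
Mean of differences = -0.7000
Numerator Σ(Δx_t−Δx̄)(Δx_{t+1}−Δx̄) = -45.6900
Denominator Σ(Δx_t−Δx̄)² = 404.1000
r_1(Δx) = -45.6900 / 404.1000 = -0.113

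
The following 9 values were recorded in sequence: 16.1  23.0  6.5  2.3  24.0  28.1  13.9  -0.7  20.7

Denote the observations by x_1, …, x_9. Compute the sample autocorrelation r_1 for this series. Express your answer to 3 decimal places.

-0.042

Mean x̄ = (16.1 + 23.0 + 6.5 + 2.3 + 24.0 + 28.1 + 13.9 − 0.7 + 20.7)/9 = 14.8778
Numerator Σ_{t=1}^{8}(x_t−x̄)(x_{t+1}−x̄) = -35.2605
Denominator Σ(x_t−x̄)² = 831.4156
r_1 = -35.2605 / 831.4156 = -0.042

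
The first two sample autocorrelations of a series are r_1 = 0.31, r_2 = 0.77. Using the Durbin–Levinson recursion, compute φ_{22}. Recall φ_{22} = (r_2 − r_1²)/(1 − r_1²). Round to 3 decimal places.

φ_{22} = (r_2 − r_1²) / (1 − r_1²)
r_1² = (0.31)² = 0.0961
Numerator = 0.77 − 0.0961 = 0.6739; denominator = 1 − 0.0961 = 0.9039
φ_{22} = 0.6739 / 0.9039 = 0.746

0.746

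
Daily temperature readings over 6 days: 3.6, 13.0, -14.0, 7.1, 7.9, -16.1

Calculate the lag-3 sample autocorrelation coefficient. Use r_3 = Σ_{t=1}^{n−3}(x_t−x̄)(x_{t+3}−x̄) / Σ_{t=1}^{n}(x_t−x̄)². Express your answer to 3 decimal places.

0.472

Mean x̄ = (3.6 + 13.0 − 14.0 + 7.1 + 7.9 − 16.1)/6 = 0.2500
Deviations from mean: 3.3500, 12.7500, -14.2500, 6.8500, 7.6500, -16.3500
Numerator Σ_{t=1}^{3}(x_t−x̄)(x_{t+3}−x̄) = 353.4725
Denominator Σ(x_t−x̄)² = 749.6150
r_3 = 353.4725 / 749.6150 = 0.472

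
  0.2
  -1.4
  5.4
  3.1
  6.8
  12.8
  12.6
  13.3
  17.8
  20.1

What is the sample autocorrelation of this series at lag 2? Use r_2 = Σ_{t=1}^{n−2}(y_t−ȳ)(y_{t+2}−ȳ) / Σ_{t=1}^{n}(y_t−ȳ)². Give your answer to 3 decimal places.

Mean ȳ = (0.2 − 1.4 + 5.4 + 3.1 + 6.8 + 12.8 + 12.6 + 13.3 + 17.8 + 20.1)/10 = 9.0700
Numerator Σ_{t=1}^{8}(y_t−ȳ)(y_{t+2}−ȳ) = 166.3602
Denominator Σ(y_t−ȳ)² = 484.7010
r_2 = 166.3602 / 484.7010 = 0.343

0.343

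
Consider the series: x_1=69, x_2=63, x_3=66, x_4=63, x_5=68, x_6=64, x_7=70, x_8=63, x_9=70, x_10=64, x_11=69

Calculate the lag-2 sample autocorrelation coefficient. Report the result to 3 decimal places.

Mean x̄ = (69 + 63 + 66 + 63 + 68 + 64 + 70 + 63 + 70 + 64 + 69)/11 = 66.2727
Numerator Σ_{t=1}^{9}(x_t−x̄)(x_{t+2}−x̄) = 62.3058
Denominator Σ(x_t−x̄)² = 88.1818
r_2 = 62.3058 / 88.1818 = 0.707

0.707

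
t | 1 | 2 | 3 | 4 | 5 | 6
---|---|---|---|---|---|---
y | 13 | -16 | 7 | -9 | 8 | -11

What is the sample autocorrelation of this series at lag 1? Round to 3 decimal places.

-0.765

Mean ȳ = (13 − 16 + 7 − 9 + 8 − 11)/6 = -1.3333
Σ(y_t−ȳ)(y_{t+1}−ȳ) = (-210.2222) + (-122.2222) + (-63.8889) + (-71.5556) + (-90.2222) = -558.1111
Denominator Σ(y_t−ȳ)² = 729.3333
r_1 = -558.1111 / 729.3333 = -0.765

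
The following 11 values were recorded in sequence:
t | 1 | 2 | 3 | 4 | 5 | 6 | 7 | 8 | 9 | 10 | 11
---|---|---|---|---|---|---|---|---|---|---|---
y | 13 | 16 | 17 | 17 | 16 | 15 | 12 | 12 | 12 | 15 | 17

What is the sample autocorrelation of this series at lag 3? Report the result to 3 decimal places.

Mean ȳ = (13 + 16 + 17 + 17 + 16 + 15 + 12 + 12 + 12 + 15 + 17)/11 = 14.7273
Numerator Σ_{t=1}^{8}(y_t−ȳ)(y_{t+3}−ȳ) = -19.0413
Denominator Σ(y_t−ȳ)² = 44.1818
r_3 = -19.0413 / 44.1818 = -0.431

-0.431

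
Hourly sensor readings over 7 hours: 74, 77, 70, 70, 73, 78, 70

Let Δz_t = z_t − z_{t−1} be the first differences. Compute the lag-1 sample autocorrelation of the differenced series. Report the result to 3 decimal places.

First differences Δz: 3, -7, 0, 3, 5, -8
Mean of differences = -0.6667
Numerator Σ(Δz_t−Δz̄)(Δz_{t+1}−Δz̄) = -45.7778
Denominator Σ(Δz_t−Δz̄)² = 153.3333
r_1(Δz) = -45.7778 / 153.3333 = -0.299

-0.299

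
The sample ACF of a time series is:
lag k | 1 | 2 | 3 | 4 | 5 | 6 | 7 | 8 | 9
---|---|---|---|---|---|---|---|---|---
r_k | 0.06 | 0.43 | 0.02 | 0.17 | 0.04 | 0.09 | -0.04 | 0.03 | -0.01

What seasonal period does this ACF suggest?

The largest autocorrelation is r_2 = 0.43, with a weaker echo at lag 4 (0.17); the remaining lags stay at or below 0.09.
The dominant spike at lag 2 indicates a seasonal period of 2.

2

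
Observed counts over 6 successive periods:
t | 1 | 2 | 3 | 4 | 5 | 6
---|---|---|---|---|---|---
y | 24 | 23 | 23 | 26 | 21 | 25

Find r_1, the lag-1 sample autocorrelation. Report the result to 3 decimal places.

-0.725

Mean ȳ = (24 + 23 + 23 + 26 + 21 + 25)/6 = 23.6667
Deviations from mean: 0.3333, -0.6667, -0.6667, 2.3333, -2.6667, 1.3333
Σ(y_t−ȳ)(y_{t+1}−ȳ) = (-0.2222) + (0.4444) + (-1.5556) + (-6.2222) + (-3.5556) = -11.1111
Denominator Σ(y_t−ȳ)² = 15.3333
r_1 = -11.1111 / 15.3333 = -0.725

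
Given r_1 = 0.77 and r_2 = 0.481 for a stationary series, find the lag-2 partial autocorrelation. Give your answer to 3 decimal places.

φ_{22} = (r_2 − r_1²) / (1 − r_1²)
r_1² = (0.77)² = 0.5929
Numerator = 0.481 − 0.5929 = -0.1119; denominator = 1 − 0.5929 = 0.4071
φ_{22} = -0.1119 / 0.4071 = -0.275

-0.275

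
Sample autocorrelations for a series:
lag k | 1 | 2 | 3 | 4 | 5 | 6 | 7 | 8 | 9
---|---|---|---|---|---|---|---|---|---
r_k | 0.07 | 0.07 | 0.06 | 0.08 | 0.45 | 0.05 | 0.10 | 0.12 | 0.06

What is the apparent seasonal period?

5

The largest autocorrelation is r_5 = 0.45; the remaining lags stay at or below 0.12.
The dominant spike at lag 5 indicates a seasonal period of 5.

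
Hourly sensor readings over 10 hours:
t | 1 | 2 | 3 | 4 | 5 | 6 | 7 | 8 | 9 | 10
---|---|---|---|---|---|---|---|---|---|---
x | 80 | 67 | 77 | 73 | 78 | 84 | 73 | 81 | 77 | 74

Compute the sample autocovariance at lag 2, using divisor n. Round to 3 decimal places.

Mean x̄ = (80 + 67 + 77 + 73 + 78 + 84 + 73 + 81 + 77 + 74)/10 = 76.4000
Σ_{t=1}^{8}(x_t−x̄)(x_{t+2}−x̄) = 25.6800
γ_2 = 25.6800 / 10 = 2.568

2.568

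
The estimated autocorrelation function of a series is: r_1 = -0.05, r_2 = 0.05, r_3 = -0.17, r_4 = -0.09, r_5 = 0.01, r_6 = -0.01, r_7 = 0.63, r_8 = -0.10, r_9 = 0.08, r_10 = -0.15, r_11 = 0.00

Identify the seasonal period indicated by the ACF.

7

The largest autocorrelation is r_7 = 0.63; the remaining lags stay at or below 0.08.
The dominant spike at lag 7 indicates a seasonal period of 7.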